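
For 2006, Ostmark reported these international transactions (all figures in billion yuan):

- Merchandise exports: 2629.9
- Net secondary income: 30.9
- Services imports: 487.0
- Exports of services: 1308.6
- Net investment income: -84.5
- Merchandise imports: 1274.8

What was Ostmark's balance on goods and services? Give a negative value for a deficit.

2176.7

Goods balance = 2629.9 - 1274.8 = 1355.1
Services balance = 1308.6 - 487.0 = 821.6
Trade balance (goods + services) = 1355.1 + 821.6 = 2176.7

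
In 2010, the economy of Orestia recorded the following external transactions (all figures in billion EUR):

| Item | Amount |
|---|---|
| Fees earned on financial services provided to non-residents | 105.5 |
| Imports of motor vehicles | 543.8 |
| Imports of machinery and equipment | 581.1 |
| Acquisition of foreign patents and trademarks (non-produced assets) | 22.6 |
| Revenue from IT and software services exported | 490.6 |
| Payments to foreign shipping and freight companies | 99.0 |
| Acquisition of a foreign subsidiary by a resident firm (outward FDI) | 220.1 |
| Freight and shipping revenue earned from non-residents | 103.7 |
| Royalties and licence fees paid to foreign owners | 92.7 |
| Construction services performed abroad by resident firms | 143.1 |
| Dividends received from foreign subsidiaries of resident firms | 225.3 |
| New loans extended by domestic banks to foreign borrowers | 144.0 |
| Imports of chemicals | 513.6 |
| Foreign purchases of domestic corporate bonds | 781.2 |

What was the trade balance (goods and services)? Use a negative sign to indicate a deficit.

-987.3

Goods: -543.8 - 581.1 - 513.6 = -1638.5
Services: -99.0 + 103.7 + 143.1 + 105.5 + 490.6 - 92.7 = 651.2
Trade balance = -1638.5 + 651.2 = -987.3
(Excluded from the trade balance — capital account: acquisition of foreign patents and trademarks (non-produced assets) 22.6; financial account: acquisition of a foreign subsidiary by a resident firm (outward FDI) 220.1, new loans extended by domestic banks to foreign borrowers 144.0, foreign purchases of domestic corporate bonds 781.2; primary income: dividends received from foreign subsidiaries of resident firms 225.3.)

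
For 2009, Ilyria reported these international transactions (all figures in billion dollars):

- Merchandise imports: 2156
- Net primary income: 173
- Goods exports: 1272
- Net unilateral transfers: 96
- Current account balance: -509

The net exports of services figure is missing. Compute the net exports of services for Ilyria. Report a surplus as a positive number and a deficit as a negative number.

Current account = goods balance + services balance + net primary income + net secondary income
Sum of the known components = -615
Net exports of services = CA - (known components) = -509 - (-615) = 106

106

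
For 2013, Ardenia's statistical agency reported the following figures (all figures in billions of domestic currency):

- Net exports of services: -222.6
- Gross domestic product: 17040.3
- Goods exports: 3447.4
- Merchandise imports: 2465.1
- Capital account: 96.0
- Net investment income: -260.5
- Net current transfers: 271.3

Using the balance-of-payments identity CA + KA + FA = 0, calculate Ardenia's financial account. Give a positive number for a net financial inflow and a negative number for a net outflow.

-866.5

Goods balance = 3447.4 - 2465.1 = 982.3
Services balance = -222.6
Trade balance (goods + services) = 982.3 + (-222.6) = 759.7
Net primary income = -260.5
Net secondary income = 271.3
Current account = 759.7 + (-260.5) + 271.3 = 770.5
Financial account = -(770.5 + 96.0) = -866.5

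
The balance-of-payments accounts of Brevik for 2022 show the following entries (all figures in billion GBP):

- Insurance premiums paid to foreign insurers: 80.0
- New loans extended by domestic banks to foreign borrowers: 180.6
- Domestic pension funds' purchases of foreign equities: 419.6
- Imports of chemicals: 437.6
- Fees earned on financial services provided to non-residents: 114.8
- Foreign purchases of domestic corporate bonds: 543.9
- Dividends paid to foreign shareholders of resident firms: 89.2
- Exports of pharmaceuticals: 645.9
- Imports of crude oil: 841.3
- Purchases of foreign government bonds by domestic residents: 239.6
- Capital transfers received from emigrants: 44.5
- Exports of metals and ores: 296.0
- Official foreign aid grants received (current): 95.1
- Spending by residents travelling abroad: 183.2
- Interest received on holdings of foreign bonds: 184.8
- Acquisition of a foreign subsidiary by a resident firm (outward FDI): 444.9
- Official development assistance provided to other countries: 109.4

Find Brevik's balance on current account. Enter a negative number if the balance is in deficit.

Goods: -437.6 + 296.0 - 841.3 + 645.9 = -337.0
Services: -80.0 + 114.8 - 183.2 = -148.4
Primary income: 184.8 - 89.2 = 95.6
Secondary income: 95.1 - 109.4 = -14.3
Current account = (-337.0) + (-148.4) + 95.6 + (-14.3) = -404.1
(Excluded from the current account — financial account: new loans extended by domestic banks to foreign borrowers 180.6, domestic pension funds' purchases of foreign equities 419.6, foreign purchases of domestic corporate bonds 543.9, purchases of foreign government bonds by domestic residents 239.6, acquisition of a foreign subsidiary by a resident firm (outward FDI) 444.9; capital account: capital transfers received from emigrants 44.5.)

-404.1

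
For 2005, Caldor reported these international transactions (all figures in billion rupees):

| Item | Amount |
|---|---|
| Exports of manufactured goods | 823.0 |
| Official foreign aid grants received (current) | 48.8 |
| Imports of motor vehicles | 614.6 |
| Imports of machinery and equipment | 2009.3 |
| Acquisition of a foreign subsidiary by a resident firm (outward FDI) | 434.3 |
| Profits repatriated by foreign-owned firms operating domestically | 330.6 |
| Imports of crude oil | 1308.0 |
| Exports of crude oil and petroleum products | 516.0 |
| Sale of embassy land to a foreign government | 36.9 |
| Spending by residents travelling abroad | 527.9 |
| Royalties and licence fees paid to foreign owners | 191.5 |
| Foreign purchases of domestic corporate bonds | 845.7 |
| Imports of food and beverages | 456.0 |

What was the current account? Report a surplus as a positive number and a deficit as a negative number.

Goods: -614.6 + 823.0 - 1308.0 - 456.0 + 516.0 - 2009.3 = -3048.9
Services: -527.9 - 191.5 = -719.4
Primary income: -330.6
Secondary income: 48.8
Current account = (-3048.9) + (-719.4) + (-330.6) + 48.8 = -4050.1
(Excluded from the current account — financial account: acquisition of a foreign subsidiary by a resident firm (outward FDI) 434.3, foreign purchases of domestic corporate bonds 845.7; capital account: sale of embassy land to a foreign government 36.9.)

-4050.1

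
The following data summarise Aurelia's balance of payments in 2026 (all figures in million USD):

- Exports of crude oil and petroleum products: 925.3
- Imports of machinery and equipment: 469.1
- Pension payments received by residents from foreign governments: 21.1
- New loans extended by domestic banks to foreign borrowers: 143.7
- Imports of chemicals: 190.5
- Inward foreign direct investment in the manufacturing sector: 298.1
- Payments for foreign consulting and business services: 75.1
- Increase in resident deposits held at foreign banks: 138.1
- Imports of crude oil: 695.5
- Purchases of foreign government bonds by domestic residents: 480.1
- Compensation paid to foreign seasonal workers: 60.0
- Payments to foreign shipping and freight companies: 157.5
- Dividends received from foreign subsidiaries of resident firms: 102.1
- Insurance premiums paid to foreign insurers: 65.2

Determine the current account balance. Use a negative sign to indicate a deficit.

Goods: -190.5 - 469.1 + 925.3 - 695.5 = -429.8
Services: -75.1 - 157.5 - 65.2 = -297.8
Primary income: 102.1 - 60.0 = 42.1
Secondary income: 21.1
Current account = (-429.8) + (-297.8) + 42.1 + 21.1 = -664.4
(Excluded from the current account — financial account: new loans extended by domestic banks to foreign borrowers 143.7, inward foreign direct investment in the manufacturing sector 298.1, increase in resident deposits held at foreign banks 138.1, purchases of foreign government bonds by domestic residents 480.1.)

-664.4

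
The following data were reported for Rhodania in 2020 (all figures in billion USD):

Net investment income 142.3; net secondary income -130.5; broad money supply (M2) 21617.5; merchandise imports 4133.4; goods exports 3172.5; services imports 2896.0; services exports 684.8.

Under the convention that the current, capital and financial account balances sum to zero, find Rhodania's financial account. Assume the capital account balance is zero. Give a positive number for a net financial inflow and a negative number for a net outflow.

3160.3

Goods balance = 3172.5 - 4133.4 = -960.9
Services balance = 684.8 - 2896.0 = -2211.2
Trade balance (goods + services) = -960.9 + (-2211.2) = -3172.1
Net primary income = 142.3
Net secondary income = -130.5
Current account = -3172.1 + 142.3 + (-130.5) = -3160.3
Financial account = -(-3160.3) = 3160.3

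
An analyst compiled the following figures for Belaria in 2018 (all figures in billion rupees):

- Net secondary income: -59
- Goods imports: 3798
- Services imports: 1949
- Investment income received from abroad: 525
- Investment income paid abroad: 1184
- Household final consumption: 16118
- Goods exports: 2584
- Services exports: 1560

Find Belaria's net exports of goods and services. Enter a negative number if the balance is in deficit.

Goods balance = 2584 - 3798 = -1214
Services balance = 1560 - 1949 = -389
Trade balance (goods + services) = -1214 + (-389) = -1603

-1603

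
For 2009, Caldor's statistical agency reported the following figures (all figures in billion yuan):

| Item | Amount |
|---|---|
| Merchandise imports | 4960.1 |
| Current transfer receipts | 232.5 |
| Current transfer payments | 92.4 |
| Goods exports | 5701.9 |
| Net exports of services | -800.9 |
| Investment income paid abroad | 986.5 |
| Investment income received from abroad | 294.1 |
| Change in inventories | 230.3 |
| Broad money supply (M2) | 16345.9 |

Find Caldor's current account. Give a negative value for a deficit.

-611.4

Goods balance = 5701.9 - 4960.1 = 741.8
Services balance = -800.9
Trade balance (goods + services) = 741.8 + (-800.9) = -59.1
Net primary income = 294.1 - 986.5 = -692.4
Net secondary income = 232.5 - 92.4 = 140.1
Current account = -59.1 + (-692.4) + 140.1 = -611.4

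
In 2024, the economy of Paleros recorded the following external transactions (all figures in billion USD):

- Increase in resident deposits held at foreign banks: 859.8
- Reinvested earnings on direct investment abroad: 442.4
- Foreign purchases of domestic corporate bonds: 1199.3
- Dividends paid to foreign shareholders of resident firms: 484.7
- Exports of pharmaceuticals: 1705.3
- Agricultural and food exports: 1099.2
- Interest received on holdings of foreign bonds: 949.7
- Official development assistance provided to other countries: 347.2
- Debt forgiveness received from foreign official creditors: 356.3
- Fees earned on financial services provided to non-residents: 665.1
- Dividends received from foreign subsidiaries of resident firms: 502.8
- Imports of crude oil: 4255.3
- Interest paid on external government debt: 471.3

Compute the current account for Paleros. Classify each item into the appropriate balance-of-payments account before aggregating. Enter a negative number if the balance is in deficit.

-194.0

Goods: -4255.3 + 1099.2 + 1705.3 = -1450.8
Services: 665.1
Primary income: -471.3 + 502.8 + 442.4 + 949.7 - 484.7 = 938.9
Secondary income: -347.2
Current account = (-1450.8) + 665.1 + 938.9 + (-347.2) = -194.0
(Excluded from the current account — financial account: increase in resident deposits held at foreign banks 859.8, foreign purchases of domestic corporate bonds 1199.3; capital account: debt forgiveness received from foreign official creditors 356.3.)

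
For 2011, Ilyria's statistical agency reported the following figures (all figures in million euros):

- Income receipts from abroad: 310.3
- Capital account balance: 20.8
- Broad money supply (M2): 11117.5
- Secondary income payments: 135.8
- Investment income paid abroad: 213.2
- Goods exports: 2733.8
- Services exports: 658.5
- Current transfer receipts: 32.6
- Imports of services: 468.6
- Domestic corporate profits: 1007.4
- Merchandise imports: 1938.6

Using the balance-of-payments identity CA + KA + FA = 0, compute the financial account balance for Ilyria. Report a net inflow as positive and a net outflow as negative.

-999.8

Goods balance = 2733.8 - 1938.6 = 795.2
Services balance = 658.5 - 468.6 = 189.9
Trade balance (goods + services) = 795.2 + 189.9 = 985.1
Net primary income = 310.3 - 213.2 = 97.1
Net secondary income = 32.6 - 135.8 = -103.2
Current account = 985.1 + 97.1 + (-103.2) = 979.0
Financial account = -(979.0 + 20.8) = -999.8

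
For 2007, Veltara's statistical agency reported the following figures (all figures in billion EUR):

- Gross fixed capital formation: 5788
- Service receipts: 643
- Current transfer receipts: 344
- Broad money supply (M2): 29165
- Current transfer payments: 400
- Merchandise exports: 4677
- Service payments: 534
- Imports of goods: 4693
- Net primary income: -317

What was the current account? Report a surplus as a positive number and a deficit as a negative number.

Goods balance = 4677 - 4693 = -16
Services balance = 643 - 534 = 109
Trade balance (goods + services) = -16 + 109 = 93
Net primary income = -317
Net secondary income = 344 - 400 = -56
Current account = 93 + (-317) + (-56) = -280

-280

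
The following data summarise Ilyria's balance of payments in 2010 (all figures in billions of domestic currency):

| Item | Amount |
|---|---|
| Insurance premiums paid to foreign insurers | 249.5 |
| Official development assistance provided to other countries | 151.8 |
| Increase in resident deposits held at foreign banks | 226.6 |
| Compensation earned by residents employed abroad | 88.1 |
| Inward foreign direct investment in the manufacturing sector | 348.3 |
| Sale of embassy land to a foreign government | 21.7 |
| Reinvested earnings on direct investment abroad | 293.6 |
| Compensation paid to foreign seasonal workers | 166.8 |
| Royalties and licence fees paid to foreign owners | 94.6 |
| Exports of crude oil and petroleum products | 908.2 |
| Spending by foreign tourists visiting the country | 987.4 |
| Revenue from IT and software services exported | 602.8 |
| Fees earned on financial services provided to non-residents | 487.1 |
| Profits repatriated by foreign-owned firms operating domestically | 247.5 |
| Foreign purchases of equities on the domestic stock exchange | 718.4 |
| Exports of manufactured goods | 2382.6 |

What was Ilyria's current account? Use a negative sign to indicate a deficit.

4839.6

Goods: 908.2 + 2382.6 = 3290.8
Services: -249.5 + 487.1 + 602.8 - 94.6 + 987.4 = 1733.2
Primary income: -166.8 - 247.5 + 293.6 + 88.1 = -32.6
Secondary income: -151.8
Current account = 3290.8 + 1733.2 + (-32.6) + (-151.8) = 4839.6
(Excluded from the current account — financial account: increase in resident deposits held at foreign banks 226.6, inward foreign direct investment in the manufacturing sector 348.3, foreign purchases of equities on the domestic stock exchange 718.4; capital account: sale of embassy land to a foreign government 21.7.)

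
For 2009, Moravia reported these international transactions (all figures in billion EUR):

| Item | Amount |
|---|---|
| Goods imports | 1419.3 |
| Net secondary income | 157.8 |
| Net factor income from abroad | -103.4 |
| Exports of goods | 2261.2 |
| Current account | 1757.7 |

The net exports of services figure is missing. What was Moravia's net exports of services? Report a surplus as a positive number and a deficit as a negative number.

861.4

Current account = goods balance + services balance + net primary income + net secondary income
Sum of the known components = 896.3
Net exports of services = CA - (known components) = 1757.7 - 896.3 = 861.4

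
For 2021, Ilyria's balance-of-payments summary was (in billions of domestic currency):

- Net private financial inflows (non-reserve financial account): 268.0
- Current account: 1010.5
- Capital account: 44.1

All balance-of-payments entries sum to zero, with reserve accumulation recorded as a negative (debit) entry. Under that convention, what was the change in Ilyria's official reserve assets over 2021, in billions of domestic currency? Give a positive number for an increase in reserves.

1322.6

Official reserve transactions balance = -(1010.5 + 44.1 + 268.0) = -1322.6
An accumulation of reserves is recorded as a debit (negative entry), so the change in the stock of reserves is the negative of that balance.
Change in official reserves = -(-1322.6) = 1322.6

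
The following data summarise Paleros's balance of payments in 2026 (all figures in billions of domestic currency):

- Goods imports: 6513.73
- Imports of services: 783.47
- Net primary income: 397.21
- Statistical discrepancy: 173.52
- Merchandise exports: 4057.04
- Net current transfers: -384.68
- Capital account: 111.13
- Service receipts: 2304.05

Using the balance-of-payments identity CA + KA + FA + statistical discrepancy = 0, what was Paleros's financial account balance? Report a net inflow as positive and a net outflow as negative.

638.93

Goods balance = 4057.04 - 6513.73 = -2456.69
Services balance = 2304.05 - 783.47 = 1520.58
Trade balance (goods + services) = -2456.69 + 1520.58 = -936.11
Net primary income = 397.21
Net secondary income = -384.68
Current account = -936.11 + 397.21 + (-384.68) = -923.58
Financial account = -(-923.58 + 111.13 + 173.52) = 638.93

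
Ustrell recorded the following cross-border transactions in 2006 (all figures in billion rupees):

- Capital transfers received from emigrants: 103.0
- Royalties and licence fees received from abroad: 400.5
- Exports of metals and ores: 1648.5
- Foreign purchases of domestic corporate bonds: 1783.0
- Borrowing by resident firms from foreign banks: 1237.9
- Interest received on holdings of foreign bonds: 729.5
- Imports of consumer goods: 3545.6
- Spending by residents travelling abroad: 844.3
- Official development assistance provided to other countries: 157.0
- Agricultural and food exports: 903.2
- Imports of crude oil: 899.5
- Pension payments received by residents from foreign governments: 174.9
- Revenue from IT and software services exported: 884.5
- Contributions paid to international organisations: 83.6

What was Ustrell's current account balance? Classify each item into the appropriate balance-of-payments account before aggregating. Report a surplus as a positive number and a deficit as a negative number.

Goods: -3545.6 + 1648.5 - 899.5 + 903.2 = -1893.4
Services: 400.5 + 884.5 - 844.3 = 440.7
Primary income: 729.5
Secondary income: -83.6 + 174.9 - 157.0 = -65.7
Current account = (-1893.4) + 440.7 + 729.5 + (-65.7) = -788.9
(Excluded from the current account — capital account: capital transfers received from emigrants 103.0; financial account: foreign purchases of domestic corporate bonds 1783.0, borrowing by resident firms from foreign banks 1237.9.)

-788.9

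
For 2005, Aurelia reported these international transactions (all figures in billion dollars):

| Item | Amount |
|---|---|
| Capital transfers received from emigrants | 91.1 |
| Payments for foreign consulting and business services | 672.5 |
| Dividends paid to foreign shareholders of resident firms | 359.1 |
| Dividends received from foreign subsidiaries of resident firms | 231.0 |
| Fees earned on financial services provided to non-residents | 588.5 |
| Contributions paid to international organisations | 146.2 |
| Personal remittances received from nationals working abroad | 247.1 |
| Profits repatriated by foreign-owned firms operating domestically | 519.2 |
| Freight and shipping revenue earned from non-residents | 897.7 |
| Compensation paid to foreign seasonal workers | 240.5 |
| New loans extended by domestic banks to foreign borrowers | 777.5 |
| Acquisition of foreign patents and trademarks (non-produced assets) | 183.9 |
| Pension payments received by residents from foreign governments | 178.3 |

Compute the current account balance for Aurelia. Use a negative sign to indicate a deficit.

205.1

Services: 588.5 - 672.5 + 897.7 = 813.7
Primary income: -359.1 + 231.0 - 519.2 - 240.5 = -887.8
Secondary income: 247.1 - 146.2 + 178.3 = 279.2
Current account = 813.7 + (-887.8) + 279.2 = 205.1
(Excluded from the current account — capital account: capital transfers received from emigrants 91.1, acquisition of foreign patents and trademarks (non-produced assets) 183.9; financial account: new loans extended by domestic banks to foreign borrowers 777.5.)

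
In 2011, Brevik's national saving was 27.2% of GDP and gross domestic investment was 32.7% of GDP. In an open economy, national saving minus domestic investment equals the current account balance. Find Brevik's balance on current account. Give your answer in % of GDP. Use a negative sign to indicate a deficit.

-5.5

CA = S - I = 27.2 - 32.7 = -5.5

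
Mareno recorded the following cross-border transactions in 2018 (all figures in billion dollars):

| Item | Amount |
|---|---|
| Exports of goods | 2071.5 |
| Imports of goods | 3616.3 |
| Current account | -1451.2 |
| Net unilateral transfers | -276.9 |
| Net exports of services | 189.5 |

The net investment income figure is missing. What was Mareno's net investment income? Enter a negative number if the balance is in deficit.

Current account = goods balance + services balance + net primary income + net secondary income
Sum of the known components = -1632.2
Net investment income = CA - (known components) = -1451.2 - (-1632.2) = 181.0

181.0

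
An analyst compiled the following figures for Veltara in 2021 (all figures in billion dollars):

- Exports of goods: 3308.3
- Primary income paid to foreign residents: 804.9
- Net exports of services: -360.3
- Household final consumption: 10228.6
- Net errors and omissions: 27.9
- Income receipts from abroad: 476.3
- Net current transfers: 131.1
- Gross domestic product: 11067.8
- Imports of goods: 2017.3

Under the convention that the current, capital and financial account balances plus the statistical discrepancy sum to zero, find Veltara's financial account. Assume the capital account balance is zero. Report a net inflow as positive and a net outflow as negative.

Goods balance = 3308.3 - 2017.3 = 1291.0
Services balance = -360.3
Trade balance (goods + services) = 1291.0 + (-360.3) = 930.7
Net primary income = 476.3 - 804.9 = -328.6
Net secondary income = 131.1
Current account = 930.7 + (-328.6) + 131.1 = 733.2
Financial account = -(733.2 + 27.9) = -761.1

-761.1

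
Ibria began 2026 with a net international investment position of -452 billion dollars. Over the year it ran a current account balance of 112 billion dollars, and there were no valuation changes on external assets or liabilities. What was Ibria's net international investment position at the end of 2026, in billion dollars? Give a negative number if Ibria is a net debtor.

With no valuation effects, change in NIIP = current account = 112
End-of-year NIIP = -452 + 112 = -340

-340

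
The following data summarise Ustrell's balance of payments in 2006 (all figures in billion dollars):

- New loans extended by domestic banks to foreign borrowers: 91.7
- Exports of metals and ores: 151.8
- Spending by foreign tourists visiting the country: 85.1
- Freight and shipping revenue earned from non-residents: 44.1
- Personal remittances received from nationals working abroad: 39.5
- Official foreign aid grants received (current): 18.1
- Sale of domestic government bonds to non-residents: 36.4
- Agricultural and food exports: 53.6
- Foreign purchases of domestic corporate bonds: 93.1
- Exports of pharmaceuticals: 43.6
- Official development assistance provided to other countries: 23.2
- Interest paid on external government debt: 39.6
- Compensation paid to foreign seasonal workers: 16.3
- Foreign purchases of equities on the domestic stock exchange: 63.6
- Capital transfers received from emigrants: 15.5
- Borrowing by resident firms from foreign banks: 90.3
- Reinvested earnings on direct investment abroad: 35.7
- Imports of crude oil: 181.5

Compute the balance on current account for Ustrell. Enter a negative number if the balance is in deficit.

210.9

Goods: -181.5 + 53.6 + 43.6 + 151.8 = 67.5
Services: 44.1 + 85.1 = 129.2
Primary income: -16.3 - 39.6 + 35.7 = -20.2
Secondary income: 39.5 + 18.1 - 23.2 = 34.4
Current account = 67.5 + 129.2 + (-20.2) + 34.4 = 210.9
(Excluded from the current account — financial account: new loans extended by domestic banks to foreign borrowers 91.7, sale of domestic government bonds to non-residents 36.4, foreign purchases of domestic corporate bonds 93.1, foreign purchases of equities on the domestic stock exchange 63.6, borrowing by resident firms from foreign banks 90.3; capital account: capital transfers received from emigrants 15.5.)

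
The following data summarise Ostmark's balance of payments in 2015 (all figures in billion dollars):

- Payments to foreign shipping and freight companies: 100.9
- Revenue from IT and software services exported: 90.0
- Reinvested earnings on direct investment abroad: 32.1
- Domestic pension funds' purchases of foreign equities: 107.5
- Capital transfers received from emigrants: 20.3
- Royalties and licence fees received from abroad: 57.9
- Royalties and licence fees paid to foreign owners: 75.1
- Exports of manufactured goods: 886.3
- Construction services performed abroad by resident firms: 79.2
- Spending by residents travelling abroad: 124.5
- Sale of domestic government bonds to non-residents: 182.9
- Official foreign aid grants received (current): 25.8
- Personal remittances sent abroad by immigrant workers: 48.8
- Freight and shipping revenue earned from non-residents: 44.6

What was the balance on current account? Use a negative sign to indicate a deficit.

Goods: 886.3
Services: 57.9 - 75.1 + 90.0 + 44.6 + 79.2 - 100.9 - 124.5 = -28.8
Primary income: 32.1
Secondary income: -48.8 + 25.8 = -23.0
Current account = 886.3 + (-28.8) + 32.1 + (-23.0) = 866.6
(Excluded from the current account — financial account: domestic pension funds' purchases of foreign equities 107.5, sale of domestic government bonds to non-residents 182.9; capital account: capital transfers received from emigrants 20.3.)

866.6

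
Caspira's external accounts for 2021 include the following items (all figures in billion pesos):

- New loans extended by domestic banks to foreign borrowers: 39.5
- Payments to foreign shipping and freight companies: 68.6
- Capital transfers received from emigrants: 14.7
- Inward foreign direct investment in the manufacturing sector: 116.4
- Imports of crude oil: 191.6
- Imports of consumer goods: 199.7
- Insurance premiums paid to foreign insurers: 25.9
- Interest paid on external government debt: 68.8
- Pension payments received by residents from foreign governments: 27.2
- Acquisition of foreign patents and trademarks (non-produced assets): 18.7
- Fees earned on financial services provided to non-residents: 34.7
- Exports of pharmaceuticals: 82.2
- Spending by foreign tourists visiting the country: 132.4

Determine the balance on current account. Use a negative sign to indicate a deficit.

Goods: 82.2 - 191.6 - 199.7 = -309.1
Services: 34.7 - 68.6 - 25.9 + 132.4 = 72.6
Primary income: -68.8
Secondary income: 27.2
Current account = (-309.1) + 72.6 + (-68.8) + 27.2 = -278.1
(Excluded from the current account — financial account: new loans extended by domestic banks to foreign borrowers 39.5, inward foreign direct investment in the manufacturing sector 116.4; capital account: capital transfers received from emigrants 14.7, acquisition of foreign patents and trademarks (non-produced assets) 18.7.)

-278.1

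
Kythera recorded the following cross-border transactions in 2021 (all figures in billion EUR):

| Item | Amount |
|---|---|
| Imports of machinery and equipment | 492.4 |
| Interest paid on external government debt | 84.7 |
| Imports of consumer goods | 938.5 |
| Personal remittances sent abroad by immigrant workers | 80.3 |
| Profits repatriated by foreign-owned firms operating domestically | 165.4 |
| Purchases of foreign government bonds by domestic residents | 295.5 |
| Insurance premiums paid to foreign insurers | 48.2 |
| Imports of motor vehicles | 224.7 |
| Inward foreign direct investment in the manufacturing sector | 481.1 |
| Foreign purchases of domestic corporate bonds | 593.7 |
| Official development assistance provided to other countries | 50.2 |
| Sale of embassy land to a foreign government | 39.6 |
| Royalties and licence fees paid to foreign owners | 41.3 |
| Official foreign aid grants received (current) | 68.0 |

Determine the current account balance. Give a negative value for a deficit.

Goods: -938.5 - 492.4 - 224.7 = -1655.6
Services: -41.3 - 48.2 = -89.5
Primary income: -165.4 - 84.7 = -250.1
Secondary income: 68.0 - 80.3 - 50.2 = -62.5
Current account = (-1655.6) + (-89.5) + (-250.1) + (-62.5) = -2057.7
(Excluded from the current account — financial account: purchases of foreign government bonds by domestic residents 295.5, inward foreign direct investment in the manufacturing sector 481.1, foreign purchases of domestic corporate bonds 593.7; capital account: sale of embassy land to a foreign government 39.6.)

-2057.7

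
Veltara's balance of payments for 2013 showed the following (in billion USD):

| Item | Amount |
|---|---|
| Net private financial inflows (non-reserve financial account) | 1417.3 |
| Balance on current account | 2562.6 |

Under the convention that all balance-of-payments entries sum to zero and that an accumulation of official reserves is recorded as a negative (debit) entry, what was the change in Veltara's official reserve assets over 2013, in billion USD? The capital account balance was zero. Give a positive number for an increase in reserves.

3979.9

Official reserve transactions balance = -(2562.6 + 1417.3) = -3979.9
An accumulation of reserves is recorded as a debit (negative entry), so the change in the stock of reserves is the negative of that balance.
Change in official reserves = -(-3979.9) = 3979.9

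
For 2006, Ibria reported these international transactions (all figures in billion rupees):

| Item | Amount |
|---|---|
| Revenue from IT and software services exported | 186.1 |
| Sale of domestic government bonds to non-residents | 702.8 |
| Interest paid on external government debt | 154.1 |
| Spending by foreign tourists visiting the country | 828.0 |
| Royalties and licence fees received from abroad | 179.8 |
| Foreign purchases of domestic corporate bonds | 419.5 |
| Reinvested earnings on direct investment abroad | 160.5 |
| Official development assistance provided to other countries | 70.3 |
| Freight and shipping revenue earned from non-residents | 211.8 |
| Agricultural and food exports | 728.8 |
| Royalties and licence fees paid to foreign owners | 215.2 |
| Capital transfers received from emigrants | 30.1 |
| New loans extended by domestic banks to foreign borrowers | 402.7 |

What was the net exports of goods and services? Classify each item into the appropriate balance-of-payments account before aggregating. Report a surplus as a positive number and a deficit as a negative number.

Goods: 728.8
Services: 179.8 + 211.8 + 186.1 - 215.2 + 828.0 = 1190.5
Trade balance = 728.8 + 1190.5 = 1919.3
(Excluded from the trade balance — financial account: sale of domestic government bonds to non-residents 702.8, foreign purchases of domestic corporate bonds 419.5, new loans extended by domestic banks to foreign borrowers 402.7; primary income: interest paid on external government debt 154.1, reinvested earnings on direct investment abroad 160.5; secondary income: official development assistance provided to other countries 70.3; capital account: capital transfers received from emigrants 30.1.)

1919.3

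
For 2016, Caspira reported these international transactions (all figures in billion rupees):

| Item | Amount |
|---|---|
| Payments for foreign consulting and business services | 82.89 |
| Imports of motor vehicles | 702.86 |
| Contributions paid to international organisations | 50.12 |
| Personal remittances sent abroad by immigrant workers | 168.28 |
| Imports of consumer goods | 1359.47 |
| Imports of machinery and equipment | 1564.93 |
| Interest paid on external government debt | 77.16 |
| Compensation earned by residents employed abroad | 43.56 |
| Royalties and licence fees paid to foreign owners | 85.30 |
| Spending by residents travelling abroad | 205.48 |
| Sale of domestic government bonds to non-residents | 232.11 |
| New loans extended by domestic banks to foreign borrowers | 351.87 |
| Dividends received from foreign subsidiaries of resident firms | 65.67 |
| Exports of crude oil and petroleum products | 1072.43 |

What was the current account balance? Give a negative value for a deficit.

-3114.83

Goods: -1359.47 + 1072.43 - 1564.93 - 702.86 = -2554.83
Services: -205.48 - 85.30 - 82.89 = -373.67
Primary income: 43.56 - 77.16 + 65.67 = 32.07
Secondary income: -50.12 - 168.28 = -218.40
Current account = (-2554.83) + (-373.67) + 32.07 + (-218.40) = -3114.83
(Excluded from the current account — financial account: sale of domestic government bonds to non-residents 232.11, new loans extended by domestic banks to foreign borrowers 351.87.)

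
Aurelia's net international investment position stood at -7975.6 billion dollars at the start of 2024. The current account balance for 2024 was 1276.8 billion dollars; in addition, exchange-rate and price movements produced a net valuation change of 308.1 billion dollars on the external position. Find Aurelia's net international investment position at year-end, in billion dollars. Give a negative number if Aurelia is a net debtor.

Change in NIIP = current account + net valuation change = 1276.8 + 308.1 = 1584.9
End-of-year NIIP = -7975.6 + 1584.9 = -6390.7

-6390.7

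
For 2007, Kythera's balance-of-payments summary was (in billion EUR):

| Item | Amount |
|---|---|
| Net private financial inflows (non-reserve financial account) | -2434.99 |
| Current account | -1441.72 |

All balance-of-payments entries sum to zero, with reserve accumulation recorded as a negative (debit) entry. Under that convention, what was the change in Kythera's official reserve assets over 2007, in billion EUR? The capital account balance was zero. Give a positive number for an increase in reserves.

-3876.71

Official reserve transactions balance = -((-1441.72) + (-2434.99)) = 3876.71
An accumulation of reserves is recorded as a debit (negative entry), so the change in the stock of reserves is the negative of that balance.
Change in official reserves = -(3876.71) = -3876.71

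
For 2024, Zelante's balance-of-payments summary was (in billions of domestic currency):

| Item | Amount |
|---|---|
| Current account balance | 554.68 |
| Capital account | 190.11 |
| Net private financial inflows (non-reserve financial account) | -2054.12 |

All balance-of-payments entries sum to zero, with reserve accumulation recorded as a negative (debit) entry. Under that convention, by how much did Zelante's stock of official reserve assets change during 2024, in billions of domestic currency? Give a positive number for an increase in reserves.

Official reserve transactions balance = -(554.68 + 190.11 + (-2054.12)) = 1309.33
An accumulation of reserves is recorded as a debit (negative entry), so the change in the stock of reserves is the negative of that balance.
Change in official reserves = -(1309.33) = -1309.33

-1309.33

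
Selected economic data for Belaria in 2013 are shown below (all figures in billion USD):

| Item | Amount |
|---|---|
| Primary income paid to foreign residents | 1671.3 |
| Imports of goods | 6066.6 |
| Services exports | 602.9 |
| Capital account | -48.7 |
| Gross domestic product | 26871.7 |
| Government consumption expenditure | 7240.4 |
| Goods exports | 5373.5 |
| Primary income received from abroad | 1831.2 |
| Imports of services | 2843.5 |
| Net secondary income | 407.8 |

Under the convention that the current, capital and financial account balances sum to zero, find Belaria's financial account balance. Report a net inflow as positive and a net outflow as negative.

Goods balance = 5373.5 - 6066.6 = -693.1
Services balance = 602.9 - 2843.5 = -2240.6
Trade balance (goods + services) = -693.1 + (-2240.6) = -2933.7
Net primary income = 1831.2 - 1671.3 = 159.9
Net secondary income = 407.8
Current account = -2933.7 + 159.9 + 407.8 = -2366.0
Financial account = -(-2366.0 + (-48.7)) = 2414.7

2414.7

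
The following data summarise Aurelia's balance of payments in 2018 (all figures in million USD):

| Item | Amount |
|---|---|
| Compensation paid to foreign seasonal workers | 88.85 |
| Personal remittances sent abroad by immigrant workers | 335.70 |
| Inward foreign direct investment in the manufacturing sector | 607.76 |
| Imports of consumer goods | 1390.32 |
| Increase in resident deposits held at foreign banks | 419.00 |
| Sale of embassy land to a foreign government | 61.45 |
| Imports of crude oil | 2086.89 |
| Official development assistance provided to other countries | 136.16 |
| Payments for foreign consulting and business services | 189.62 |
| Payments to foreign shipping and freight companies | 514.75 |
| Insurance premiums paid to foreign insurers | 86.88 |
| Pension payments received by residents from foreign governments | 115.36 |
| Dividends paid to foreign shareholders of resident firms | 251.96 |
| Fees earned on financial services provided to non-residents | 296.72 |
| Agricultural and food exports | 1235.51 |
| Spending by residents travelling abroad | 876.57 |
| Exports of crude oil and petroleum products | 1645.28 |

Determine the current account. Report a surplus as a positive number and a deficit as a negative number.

Goods: -2086.89 + 1235.51 + 1645.28 - 1390.32 = -596.42
Services: -514.75 + 296.72 - 86.88 - 876.57 - 189.62 = -1371.10
Primary income: -88.85 - 251.96 = -340.81
Secondary income: -136.16 - 335.70 + 115.36 = -356.50
Current account = (-596.42) + (-1371.10) + (-340.81) + (-356.50) = -2664.83
(Excluded from the current account — financial account: inward foreign direct investment in the manufacturing sector 607.76, increase in resident deposits held at foreign banks 419.00; capital account: sale of embassy land to a foreign government 61.45.)

-2664.83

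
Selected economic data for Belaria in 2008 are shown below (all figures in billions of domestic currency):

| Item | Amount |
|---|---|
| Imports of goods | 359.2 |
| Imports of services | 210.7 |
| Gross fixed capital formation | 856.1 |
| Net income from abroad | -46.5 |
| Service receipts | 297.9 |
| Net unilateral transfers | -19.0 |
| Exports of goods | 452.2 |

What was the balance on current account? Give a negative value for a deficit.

Goods balance = 452.2 - 359.2 = 93.0
Services balance = 297.9 - 210.7 = 87.2
Trade balance (goods + services) = 93.0 + 87.2 = 180.2
Net primary income = -46.5
Net secondary income = -19.0
Current account = 180.2 + (-46.5) + (-19.0) = 114.7

114.7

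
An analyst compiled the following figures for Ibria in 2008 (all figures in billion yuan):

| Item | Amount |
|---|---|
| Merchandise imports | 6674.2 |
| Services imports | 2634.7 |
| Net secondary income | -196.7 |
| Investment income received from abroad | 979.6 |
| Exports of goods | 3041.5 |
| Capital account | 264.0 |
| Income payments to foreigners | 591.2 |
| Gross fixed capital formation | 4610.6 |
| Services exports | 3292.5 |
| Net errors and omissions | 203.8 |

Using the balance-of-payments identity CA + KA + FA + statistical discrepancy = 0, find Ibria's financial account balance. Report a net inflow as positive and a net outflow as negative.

Goods balance = 3041.5 - 6674.2 = -3632.7
Services balance = 3292.5 - 2634.7 = 657.8
Trade balance (goods + services) = -3632.7 + 657.8 = -2974.9
Net primary income = 979.6 - 591.2 = 388.4
Net secondary income = -196.7
Current account = -2974.9 + 388.4 + (-196.7) = -2783.2
Financial account = -(-2783.2 + 264.0 + 203.8) = 2315.4

2315.4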